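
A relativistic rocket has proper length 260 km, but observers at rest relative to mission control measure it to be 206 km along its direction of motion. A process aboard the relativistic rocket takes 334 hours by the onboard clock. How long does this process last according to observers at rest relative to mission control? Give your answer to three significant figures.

γ = L₀/L = 260/206 = 1.26214.
The same γ dilates the second interval: 1.26214 × 334 hours = 422 hours.

422 hours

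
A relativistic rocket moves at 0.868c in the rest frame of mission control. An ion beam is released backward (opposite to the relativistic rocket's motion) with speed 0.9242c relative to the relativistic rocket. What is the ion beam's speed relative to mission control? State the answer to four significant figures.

In units of c, u = (u' + v)/(1 + u'v) with u' = −0.9242 and v = 0.868.
Numerator: −0.9242 + 0.868 = −0.0562. Denominator: 1 + (−0.9242)(0.868) = 0.1977944.
u = −0.0562/0.1977944 = −0.28413, so the speed is 0.2841c.

0.2841c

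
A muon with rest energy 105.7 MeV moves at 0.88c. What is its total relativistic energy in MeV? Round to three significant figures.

γ = 1/√(1 − β²) = 1/√(1 − 0.7744) = 1/√0.2256 = 1/0.474974 = 2.1054.
Total energy: E = γmc² = 2.1054 × 105.7 MeV = 223 MeV.

223 MeV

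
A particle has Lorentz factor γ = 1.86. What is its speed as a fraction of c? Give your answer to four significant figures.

β = √(1 − 1/γ²) = √(1 − 1/3.4596) = √0.710949 = 0.8432.

0.8432c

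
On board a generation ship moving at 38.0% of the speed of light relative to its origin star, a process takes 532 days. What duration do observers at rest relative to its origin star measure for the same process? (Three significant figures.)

γ = 1/√(1 − β²) = 1/√(1 − 0.1444) = 1/√0.8556 = 1/0.924986 = 1.0811.
Time dilation: Δt = γ·Δτ = 1.0811 × 532 = 575 days.

575 days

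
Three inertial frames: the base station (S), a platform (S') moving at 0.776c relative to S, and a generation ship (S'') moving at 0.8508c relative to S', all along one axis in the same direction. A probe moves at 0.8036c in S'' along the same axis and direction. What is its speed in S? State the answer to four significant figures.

Apply u = (u'+v)/(1+u'v) twice. Probe in the platform frame: (0.8036+0.8508)/(1+0.8036·0.8508) = 1.6544/1.68370288 = 0.9826c.
That velocity, transformed to the rest frame of the base station: (0.9826+0.776)/(1+0.9826·0.776) = 1.7586/1.7624976 = 0.99779c.

0.9978c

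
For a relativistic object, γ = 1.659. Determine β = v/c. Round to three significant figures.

0.798

β = √(1 − 1/γ²) = √(1 − 1/2.752281) = √0.636665 = 0.798.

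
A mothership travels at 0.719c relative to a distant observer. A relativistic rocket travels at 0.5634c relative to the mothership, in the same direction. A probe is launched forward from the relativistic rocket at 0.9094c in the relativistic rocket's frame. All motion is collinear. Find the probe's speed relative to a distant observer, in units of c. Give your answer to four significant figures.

Apply u = (u'+v)/(1+u'v) twice. Probe in the mothership frame: (0.9094+0.5634)/(1+0.9094·0.5634) = 1.4728/1.51235596 = 0.97384c.
That velocity, transformed to the rest frame of a distant observer: (0.97384+0.719)/(1+0.97384·0.719) = 1.69284/1.70019096 = 0.99568c.

0.9957c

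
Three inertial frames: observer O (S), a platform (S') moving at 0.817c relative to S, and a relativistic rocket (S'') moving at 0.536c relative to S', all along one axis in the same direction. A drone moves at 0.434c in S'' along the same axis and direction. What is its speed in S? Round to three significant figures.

0.976c

Apply u = (u'+v)/(1+u'v) twice. Drone in the platform frame: (0.434+0.536)/(1+0.434·0.536) = 0.97/1.232624 = 0.78694c.
That velocity, transformed to the rest frame of observer O: (0.78694+0.817)/(1+0.78694·0.817) = 1.60394/1.64292998 = 0.97627c.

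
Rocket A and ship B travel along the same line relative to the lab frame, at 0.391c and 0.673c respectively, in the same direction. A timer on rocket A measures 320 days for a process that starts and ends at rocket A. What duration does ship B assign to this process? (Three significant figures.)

346 days

The velocity of rocket A relative to ship B is (0.391 − 0.673)c / (1 − 0.391×0.673) = −0.38271c; relative speed 0.38271c.
γ for this relative speed: γ = 1/√(1 − 0.146467) = 1.0824.
Rocket A's interval is proper; time dilation gives Δt_B = γΔτ = 1.0824 × 320 days = 346 days.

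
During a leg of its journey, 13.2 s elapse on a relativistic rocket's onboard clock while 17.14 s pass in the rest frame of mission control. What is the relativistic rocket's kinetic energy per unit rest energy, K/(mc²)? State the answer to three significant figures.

0.298

The time-dilation ratio gives γ = 17.14/13.2 = 1.29848.
Since K = (γ−1)mc², K/(mc²) = 1.29848 − 1 = 0.298.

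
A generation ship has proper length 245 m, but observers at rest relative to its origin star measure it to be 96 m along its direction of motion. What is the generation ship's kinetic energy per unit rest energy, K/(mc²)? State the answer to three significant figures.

γ = L₀/L = 245/96 = 2.55208.
K/(mc²) = γ − 1 = 2.55208 − 1 = 1.55.

1.55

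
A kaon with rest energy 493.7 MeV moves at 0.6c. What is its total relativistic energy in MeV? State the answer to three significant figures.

617 MeV

With β = 0.6, γ = 1/√(1 − 0.6²) = 1/√0.64 = 1.25.
Total energy: E = γmc² = 1.25 × 493.7 MeV = 617 MeV.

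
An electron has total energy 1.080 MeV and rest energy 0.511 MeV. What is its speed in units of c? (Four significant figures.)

0.8810c

Total energy E = γmc² gives γ = 1.080/0.511 = 2.1135.
Hence β = √(1 − 1/γ²) = √(1 − 0.22387) = √0.77613 = 0.8810.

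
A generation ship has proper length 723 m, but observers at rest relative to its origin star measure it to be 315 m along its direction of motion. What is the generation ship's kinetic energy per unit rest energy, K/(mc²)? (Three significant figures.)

γ = L₀/L = 723/315 = 2.29524.
K/(mc²) = γ − 1 = 2.29524 − 1 = 1.30.

1.30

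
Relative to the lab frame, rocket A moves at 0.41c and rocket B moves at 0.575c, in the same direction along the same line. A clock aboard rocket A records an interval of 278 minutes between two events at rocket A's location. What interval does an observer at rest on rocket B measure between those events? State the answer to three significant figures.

285 minutes

The velocity of rocket A relative to rocket B is (0.41 − 0.575)c / (1 − 0.41×0.575) = −0.2159c; relative speed 0.2159c.
γ for this relative speed: γ = 1/√(1 − 0.0466128) = 1.0242.
The clock on rocket A records proper time, so rocket B measures Δt = γΔτ = 1.0242 × 278 = 285 minutes.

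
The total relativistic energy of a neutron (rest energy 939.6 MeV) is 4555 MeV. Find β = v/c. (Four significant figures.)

0.9785

γ = E/(mc²) = 4555/939.6 = 4.8478.
β = √(1 − 1/γ²) = √(1 − 0.0425511) = √0.9574489 = 0.9785.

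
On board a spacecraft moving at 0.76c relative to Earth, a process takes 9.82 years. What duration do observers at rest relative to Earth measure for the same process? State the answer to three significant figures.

15.1 years

γ = 1/√(1 − β²) = 1/√(1 − 0.5776) = 1/√0.4224 = 1/0.649923 = 1.5386.
Time dilation: Δt = γ·Δτ = 1.5386 × 9.82 = 15.1 years.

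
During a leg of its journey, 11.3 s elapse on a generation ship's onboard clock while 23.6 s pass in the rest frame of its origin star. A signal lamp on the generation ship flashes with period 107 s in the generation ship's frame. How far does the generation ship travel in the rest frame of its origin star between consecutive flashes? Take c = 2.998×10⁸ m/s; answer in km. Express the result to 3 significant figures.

From Δt = γΔτ: γ = 23.6/11.3 = 2.0885.
β = √(1 − 1/γ²) = 0.87792. Lab-frame period = γτ = 2.0885×107 s = 223.47 s. Distance = βc × γτ = 0.87792 × 2.998×10⁸ m/s × 223.47 s = 5.8817×10^10 m = 5.88×10^7 km.

5.88×10^7 km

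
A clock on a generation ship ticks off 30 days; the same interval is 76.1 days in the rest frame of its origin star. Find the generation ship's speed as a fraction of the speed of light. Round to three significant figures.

γ = Δt/Δτ = 76.1/30 = 2.5367.
β = √(1 − 1/γ²) = √(1 − 0.155404) = √0.844596 = 0.919.

0.919c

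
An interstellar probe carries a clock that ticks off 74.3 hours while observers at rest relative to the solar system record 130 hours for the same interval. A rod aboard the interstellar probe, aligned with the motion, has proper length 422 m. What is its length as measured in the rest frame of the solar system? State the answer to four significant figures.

From Δt = γΔτ: γ = 130/74.3 = 1.74966.
L = L₀/γ = 422/1.74966 = 241.2 m.

241.2 m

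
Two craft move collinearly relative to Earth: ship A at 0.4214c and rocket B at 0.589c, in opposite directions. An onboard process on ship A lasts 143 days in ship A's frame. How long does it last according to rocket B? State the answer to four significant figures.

243.6 days

The velocity of ship A relative to rocket B is (0.4214 + 0.589)c / (1 + 0.4214×0.589) = 0.80948c; relative speed 0.80948c.
At |u| = 0.80948c, γ = (1 − 0.655258)^(−1/2) = 1.7032.
The clock on ship A records proper time, so rocket B measures Δt = γΔτ = 1.7032 × 143 = 243.6 days.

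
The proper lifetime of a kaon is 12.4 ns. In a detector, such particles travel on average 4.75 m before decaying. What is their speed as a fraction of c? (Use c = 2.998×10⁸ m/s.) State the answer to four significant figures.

0.7875c

d = βγcτ ⇒ βγ = d/(cτ) = 4.750 m / (3.71752 m) = 1.2777.
β = (βγ)/√(1+(βγ)²) = 1.2777/√2.63252 = 0.7875.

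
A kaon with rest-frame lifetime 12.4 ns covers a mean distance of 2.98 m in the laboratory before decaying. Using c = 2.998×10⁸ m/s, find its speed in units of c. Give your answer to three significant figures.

Lab distance = (lab lifetime)·v = γτ·βc, so βγ = d/(cτ) = 2.980/(2.998×10⁸ × 1.240×10^-8) = 0.80161.
With βγ = 0.80161: γ² = 1 + (βγ)² = 1.642579, and β = (βγ)/γ = 0.80161/1.28163 = 0.625.

0.625c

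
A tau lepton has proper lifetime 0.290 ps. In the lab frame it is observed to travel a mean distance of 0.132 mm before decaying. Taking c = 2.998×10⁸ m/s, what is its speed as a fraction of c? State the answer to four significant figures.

0.8351c

Lab distance = (lab lifetime)·v = γτ·βc, so βγ = d/(cτ) = 1.320×10^-4/(2.998×10⁸ × 2.900×10^-13) = 1.5183.
With βγ = 1.5183: γ² = 1 + (βγ)² = 3.30523, and β = (βγ)/γ = 1.5183/1.81803 = 0.8351.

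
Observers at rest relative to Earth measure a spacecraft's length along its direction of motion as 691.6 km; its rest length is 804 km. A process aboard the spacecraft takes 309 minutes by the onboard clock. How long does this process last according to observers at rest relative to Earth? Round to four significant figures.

From L = L₀/γ: γ = 804/691.6 = 1.16252.
The same γ dilates the second interval: 1.16252 × 309 minutes = 359.2 minutes.

359.2 minutes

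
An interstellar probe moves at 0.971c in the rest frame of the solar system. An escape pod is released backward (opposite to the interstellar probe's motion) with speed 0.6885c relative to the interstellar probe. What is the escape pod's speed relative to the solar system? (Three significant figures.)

Relativistic velocity addition: u = (u' + v)/(1 + u'v/c²), with u' = −0.6885c and v = 0.971c.
Numerator: −0.6885 + 0.971 = 0.2825. Denominator: 1 + (−0.6885)(0.971) = 0.3314665.
u = 0.2825/0.3314665 = 0.85227, so the speed is 0.852c.

0.852c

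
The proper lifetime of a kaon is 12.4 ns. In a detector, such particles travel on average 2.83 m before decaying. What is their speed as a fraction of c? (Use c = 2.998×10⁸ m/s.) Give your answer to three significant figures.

0.606c

Let x = d/(cτ) = 2.830 m / (2.998×10⁸ m/s × 1.240×10^-8 s) = 0.76126. Since d = βγcτ, x = βγ = β/√(1−β²).
Solving: β² = x²/(1+x²) = 0.579517/1.579517 = 0.366895, so β = 0.606.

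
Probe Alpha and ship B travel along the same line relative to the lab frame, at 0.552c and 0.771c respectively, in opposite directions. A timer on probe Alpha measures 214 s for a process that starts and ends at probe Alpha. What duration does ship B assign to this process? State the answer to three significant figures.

575 s

Transform probe Alpha's velocity into ship B's frame: (0.552 + 0.771)/(1 + 0.552·0.771) = 1.323/1.425592, so the relative speed is 0.92804c.
γ for this relative speed: γ = 1/√(1 − 0.861258) = 2.6847.
The clock on probe Alpha records proper time, so ship B measures Δt = γΔτ = 2.6847 × 214 = 575 s.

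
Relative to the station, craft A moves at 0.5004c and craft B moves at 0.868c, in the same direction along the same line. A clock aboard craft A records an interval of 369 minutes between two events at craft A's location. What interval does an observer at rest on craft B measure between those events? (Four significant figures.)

Transform craft A's velocity into craft B's frame: (0.5004 − 0.868)/(1 − 0.5004·0.868) = −0.3676/0.5656528, so the relative speed is 0.64987c.
γ for this relative speed: γ = 1/√(1 − 0.422331) = 1.3157.
Craft A's interval is proper; time dilation gives Δt_B = γΔτ = 1.3157 × 369 minutes = 485.5 minutes.

485.5 minutes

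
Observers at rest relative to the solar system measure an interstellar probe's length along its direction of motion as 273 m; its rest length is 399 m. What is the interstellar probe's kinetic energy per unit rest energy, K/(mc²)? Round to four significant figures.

0.4615

Length contraction gives γ = L₀/L = 399/273 = 1.46154.
K/(mc²) = γ − 1 = 1.46154 − 1 = 0.4615.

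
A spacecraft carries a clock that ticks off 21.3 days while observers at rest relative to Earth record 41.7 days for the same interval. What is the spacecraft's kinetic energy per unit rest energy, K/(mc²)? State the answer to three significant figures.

From Δt = γΔτ: γ = 41.7/21.3 = 1.95775.
Since K = (γ−1)mc², K/(mc²) = 1.95775 − 1 = 0.958.

0.958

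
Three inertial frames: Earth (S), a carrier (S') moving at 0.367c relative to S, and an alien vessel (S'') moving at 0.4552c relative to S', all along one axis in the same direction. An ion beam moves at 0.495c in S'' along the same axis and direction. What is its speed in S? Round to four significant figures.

0.8894c

Apply u = (u'+v)/(1+u'v) twice. Ion beam in the carrier frame: (0.495+0.4552)/(1+0.495·0.4552) = 0.9502/1.225324 = 0.77547c.
That velocity, transformed to the rest frame of Earth: (0.77547+0.367)/(1+0.77547·0.367) = 1.14247/1.28459749 = 0.88936c.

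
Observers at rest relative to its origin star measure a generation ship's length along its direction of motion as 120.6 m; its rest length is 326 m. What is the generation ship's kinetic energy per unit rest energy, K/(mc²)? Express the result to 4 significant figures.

1.703

From L = L₀/γ: γ = 326/120.6 = 2.70315.
Since K = (γ−1)mc², K/(mc²) = 2.70315 − 1 = 1.703.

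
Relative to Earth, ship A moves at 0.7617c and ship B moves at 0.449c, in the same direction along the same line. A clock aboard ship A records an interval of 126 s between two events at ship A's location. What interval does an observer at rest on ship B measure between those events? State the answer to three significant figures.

143 s

The velocity of ship A relative to ship B is (0.7617 − 0.449)c / (1 − 0.7617×0.449) = 0.47523c; relative speed 0.47523c.
At |u| = 0.47523c, γ = (1 − 0.225844)^(−1/2) = 1.1365.
The clock on ship A records proper time, so ship B measures Δt = γΔτ = 1.1365 × 126 = 143 s.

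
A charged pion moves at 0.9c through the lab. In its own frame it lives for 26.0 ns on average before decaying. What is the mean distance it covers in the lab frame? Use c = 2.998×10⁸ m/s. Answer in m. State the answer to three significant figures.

Lorentz factor: γ = (1 − 0.81)^(−1/2) = 2.2942.
Lab-frame lifetime: Δt = γτ = 2.2942 × 26.0 ns = 59.649 ns.
Distance: d = vΔt = 0.9 × 2.998×10⁸ m/s × 5.9649×10^-8 s = 16.1 m.

16.1 m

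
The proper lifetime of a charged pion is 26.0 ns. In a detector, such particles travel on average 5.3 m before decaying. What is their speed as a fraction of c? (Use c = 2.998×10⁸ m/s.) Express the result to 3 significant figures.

Lab distance = (lab lifetime)·v = γτ·βc, so βγ = d/(cτ) = 5.300/(2.998×10⁸ × 2.600×10^-8) = 0.67994.
With βγ = 0.67994: γ² = 1 + (βγ)² = 1.462318, and β = (βγ)/γ = 0.67994/1.20926 = 0.562.

0.562c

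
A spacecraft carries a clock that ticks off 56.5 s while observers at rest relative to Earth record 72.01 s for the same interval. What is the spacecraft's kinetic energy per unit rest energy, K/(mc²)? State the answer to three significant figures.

The time-dilation ratio gives γ = 72.01/56.5 = 1.27451.
Since K = (γ−1)mc², K/(mc²) = 1.27451 − 1 = 0.275.

0.275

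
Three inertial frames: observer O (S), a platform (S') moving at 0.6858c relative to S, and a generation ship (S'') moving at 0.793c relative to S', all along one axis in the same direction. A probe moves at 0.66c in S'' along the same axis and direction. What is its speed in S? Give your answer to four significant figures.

0.9912c

Compose velocities in two stages. Stage 1 (into S'): u₁ = (0.66+0.793)/(1+0.66×0.793) = 0.9538.
Stage 2 (into S): u = (0.9538+0.6858)/(1+0.9538×0.6858) = 0.99122, so the speed is 0.9912c.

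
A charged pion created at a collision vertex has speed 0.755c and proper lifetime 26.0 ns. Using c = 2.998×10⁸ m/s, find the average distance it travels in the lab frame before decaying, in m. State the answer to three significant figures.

γ = 1/√(1 − β²) = 1/√(1 − 0.570025) = 1/√0.429975 = 1/0.655725 = 1.525.
Lab-frame lifetime: Δt = γτ = 1.525 × 26.0 ns = 39.65 ns.
Distance: d = vΔt = 0.755 × 2.998×10⁸ m/s × 3.9650×10^-8 s = 8.97 m.

8.97 m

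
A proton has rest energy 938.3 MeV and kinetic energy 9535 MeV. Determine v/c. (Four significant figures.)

γ = 1 + K/(mc²) = 1 + 9535/938.3 = 11.162.
β = √(1 − 1/γ²) = √(1 − 0.00802631) = √0.99197369 = 0.9960.

0.9960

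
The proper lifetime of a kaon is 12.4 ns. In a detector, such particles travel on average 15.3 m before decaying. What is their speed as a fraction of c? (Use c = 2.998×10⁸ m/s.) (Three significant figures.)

0.972c

Let x = d/(cτ) = 15.30 m / (2.998×10⁸ m/s × 1.240×10^-8 s) = 4.1156. Since d = βγcτ, x = βγ = β/√(1−β²).
Solving: β² = x²/(1+x²) = 16.9382/17.9382 = 0.944253, so β = 0.972.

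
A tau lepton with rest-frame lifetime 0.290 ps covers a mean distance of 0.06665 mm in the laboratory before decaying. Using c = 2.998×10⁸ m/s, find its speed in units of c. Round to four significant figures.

d = βγcτ ⇒ βγ = d/(cτ) = 6.665×10^-5 m / (8.6942×10^-5 m) = 0.7666.
β = (βγ)/√(1+(βγ)²) = 0.7666/√1.587676 = 0.6084.

0.6084c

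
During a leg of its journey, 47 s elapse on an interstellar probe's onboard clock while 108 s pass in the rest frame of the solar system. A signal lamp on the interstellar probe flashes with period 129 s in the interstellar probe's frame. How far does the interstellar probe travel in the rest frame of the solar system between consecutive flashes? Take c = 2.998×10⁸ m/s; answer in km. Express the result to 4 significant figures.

8.001×10^7 km

γ = Δt/Δτ = 108/47 = 2.29787.
β = √(1 − 1/γ²) = 0.90034. Lab-frame period = γτ = 2.29787×129 s = 296.43 s. Distance = βc × γτ = 0.90034 × 2.998×10⁸ m/s × 296.43 s = 8.0013×10^10 m = 8.001×10^7 km.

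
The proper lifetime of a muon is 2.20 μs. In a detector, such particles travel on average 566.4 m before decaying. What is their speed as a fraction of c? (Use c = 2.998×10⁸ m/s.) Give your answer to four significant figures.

Lab distance = (lab lifetime)·v = γτ·βc, so βγ = d/(cτ) = 566.4/(2.998×10⁸ × 2.200×10^-6) = 0.85875.
With βγ = 0.85875: γ² = 1 + (βγ)² = 1.737452, and β = (βγ)/γ = 0.85875/1.31812 = 0.6515.

0.6515c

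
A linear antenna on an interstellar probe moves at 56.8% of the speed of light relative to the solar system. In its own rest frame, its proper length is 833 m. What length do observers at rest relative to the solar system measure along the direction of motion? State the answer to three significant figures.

686 m

β² = 0.322624, so γ = 1/√0.677376 = 1.215.
Length contraction: L = L₀/γ = 833/1.215 = 686 m.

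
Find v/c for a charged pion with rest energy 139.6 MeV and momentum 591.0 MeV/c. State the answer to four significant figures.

pc/(mc²) = 591.0/139.6 = 4.2335 = βγ = β/√(1−β²).
So β² = x²/(1 + x²) with x = 4.2335: x² = 17.9225, β² = 17.9225/18.9225 = 0.947153, β = 0.9732.

0.9732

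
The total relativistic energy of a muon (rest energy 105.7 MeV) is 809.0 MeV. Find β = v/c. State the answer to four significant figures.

γ = E/(mc²) = 809.0/105.7 = 7.6537.
β = √(1 − 1/γ²) = √(1 − 0.0170709) = √0.9829291 = 0.9914.

0.9914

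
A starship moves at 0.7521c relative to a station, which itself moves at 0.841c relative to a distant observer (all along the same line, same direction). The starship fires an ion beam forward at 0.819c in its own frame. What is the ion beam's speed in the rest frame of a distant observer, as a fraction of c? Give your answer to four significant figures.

Compose velocities in two stages. Stage 1 (into S'): u₁ = (0.819+0.7521)/(1+0.819×0.7521) = 0.97223.
Stage 2 (into S): u = (0.97223+0.841)/(1+0.97223×0.841) = 0.99757, so the speed is 0.9976c.

0.9976c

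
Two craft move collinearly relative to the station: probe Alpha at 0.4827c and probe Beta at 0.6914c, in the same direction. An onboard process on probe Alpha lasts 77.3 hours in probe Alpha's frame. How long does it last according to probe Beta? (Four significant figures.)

The velocity of probe Alpha relative to probe Beta is (0.4827 − 0.6914)c / (1 − 0.4827×0.6914) = −0.31324c; relative speed 0.31324c.
γ for this relative speed: γ = 1/√(1 − 0.0981193) = 1.053.
Probe Alpha's interval is proper; time dilation gives Δt_B = γΔτ = 1.053 × 77.3 hours = 81.40 hours.

81.40 hours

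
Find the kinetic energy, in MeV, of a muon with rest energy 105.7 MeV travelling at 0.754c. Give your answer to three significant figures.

55.2 MeV

With β = 0.754, γ = 1/√(1 − 0.754²) = 1/√0.431484 = 1.52236.
Kinetic energy: K = (γ − 1)mc² = (1.52236 − 1) × 105.7 MeV = 0.52236 × 105.7 = 55.2 MeV.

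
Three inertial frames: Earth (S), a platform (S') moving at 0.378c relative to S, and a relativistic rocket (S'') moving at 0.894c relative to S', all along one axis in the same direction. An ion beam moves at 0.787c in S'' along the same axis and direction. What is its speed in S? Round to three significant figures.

0.994c

First combine the ion beam and relativistic rocket (S''→S'): u₁ = (0.787 + 0.894)/(1 + 0.787×0.894) = 1.681/1.703578 = 0.98675.
Then combine with the platform (S'→S): u = (0.98675 + 0.378)/(1 + 0.98675×0.378) = 1.36475/1.3729915 = 0.994.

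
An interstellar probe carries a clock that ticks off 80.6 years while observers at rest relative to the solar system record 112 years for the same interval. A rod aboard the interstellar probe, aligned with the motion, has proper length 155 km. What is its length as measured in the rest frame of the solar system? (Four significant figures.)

111.5 km

γ = Δt/Δτ = 112/80.6 = 1.38958.
The rod contracts by the same γ: 155 km / 1.38958 = 111.5 km.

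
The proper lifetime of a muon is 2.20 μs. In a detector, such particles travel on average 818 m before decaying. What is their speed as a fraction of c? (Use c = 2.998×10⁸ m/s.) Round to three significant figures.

0.778c

Let x = d/(cτ) = 818.0 m / (2.998×10⁸ m/s × 2.200×10^-6 s) = 1.2402. Since d = βγcτ, x = βγ = β/√(1−β²).
Solving: β² = x²/(1+x²) = 1.5381/2.5381 = 0.606004, so β = 0.778.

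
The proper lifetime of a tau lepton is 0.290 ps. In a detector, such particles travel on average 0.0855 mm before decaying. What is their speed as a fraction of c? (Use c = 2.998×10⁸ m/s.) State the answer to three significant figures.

d = βγcτ ⇒ βγ = d/(cτ) = 8.550×10^-5 m / (8.6942×10^-5 m) = 0.98341.
β = (βγ)/√(1+(βγ)²) = 0.98341/√1.967095 = 0.701.

0.701c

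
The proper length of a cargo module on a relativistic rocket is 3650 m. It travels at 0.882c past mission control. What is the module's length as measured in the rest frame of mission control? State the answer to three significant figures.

1720 m

β² = 0.777924, so γ = 1/√0.222076 = 2.122.
Along the direction of motion the measured length is L₀/γ = 3650/2.122 = 1720 m.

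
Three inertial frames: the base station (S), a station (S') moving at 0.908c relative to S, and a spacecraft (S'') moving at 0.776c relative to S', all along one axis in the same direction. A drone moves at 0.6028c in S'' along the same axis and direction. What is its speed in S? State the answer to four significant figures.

First combine the drone and spacecraft (S''→S'): u₁ = (0.6028 + 0.776)/(1 + 0.6028×0.776) = 1.3788/1.4677728 = 0.93938.
Then combine with the station (S'→S): u = (0.93938 + 0.908)/(1 + 0.93938×0.908) = 1.84738/1.85295704 = 0.99699.

0.9970c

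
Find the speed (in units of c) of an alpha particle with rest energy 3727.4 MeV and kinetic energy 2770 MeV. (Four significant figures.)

0.8191c

γ = 1 + K/(mc²) = 1 + 2770/3727.4 = 1.7431.
β = √(1 − 1/γ²) = √(1 − 0.329121) = √0.670879 = 0.8191.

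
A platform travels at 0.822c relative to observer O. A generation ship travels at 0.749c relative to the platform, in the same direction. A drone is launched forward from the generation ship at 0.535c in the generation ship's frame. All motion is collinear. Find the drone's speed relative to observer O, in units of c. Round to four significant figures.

First combine the drone and generation ship (S''→S'): u₁ = (0.535 + 0.749)/(1 + 0.535×0.749) = 1.284/1.400715 = 0.91667.
Then combine with the platform (S'→S): u = (0.91667 + 0.822)/(1 + 0.91667×0.822) = 1.73867/1.75350274 = 0.99154.

0.9915c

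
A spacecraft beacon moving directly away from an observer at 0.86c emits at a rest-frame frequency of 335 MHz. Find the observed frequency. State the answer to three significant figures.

91.9 MHz

Relativistic Doppler (source moving away): f_obs = f_src · √((1−β)/(1+β)).
With β = 0.86: factor = √(0.14/1.86) = 0.27435.
f_obs = 335 × 0.27435 = 91.9 MHz.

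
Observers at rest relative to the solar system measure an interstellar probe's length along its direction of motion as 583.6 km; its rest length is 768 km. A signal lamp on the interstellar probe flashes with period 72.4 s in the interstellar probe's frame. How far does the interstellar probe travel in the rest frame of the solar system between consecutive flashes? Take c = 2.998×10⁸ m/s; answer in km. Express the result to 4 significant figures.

Length contraction gives γ = L₀/L = 768/583.6 = 1.31597.
β = √(1 − 1/γ²) = 0.65004. Lab-frame period = γτ = 1.31597×72.4 s = 95.276 s. Distance = βc × γτ = 0.65004 × 2.998×10⁸ m/s × 95.276 s = 1.8568×10^10 m = 1.857×10^7 km.

1.857×10^7 km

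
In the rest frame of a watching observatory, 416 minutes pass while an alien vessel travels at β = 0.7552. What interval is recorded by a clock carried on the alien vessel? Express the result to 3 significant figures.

γ = 1/√(1 − β²) = 1/√(1 − 0.57032704) = 1/√0.42967296 = 1/0.655494 = 1.5256.
The alien vessel's clock runs slow as seen from a watching observatory, so Δτ = Δt/γ = 416/1.5256 = 273 minutes.

273 minutes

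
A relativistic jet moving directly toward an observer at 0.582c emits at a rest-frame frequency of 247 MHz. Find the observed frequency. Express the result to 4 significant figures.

Relativistic Doppler (source moving toward): f_obs = f_src · √((1+β)/(1−β)).
With β = 0.582: factor = √(1.582/0.418) = 1.9454.
f_obs = 247 × 1.9454 = 480.5 MHz.

480.5 MHz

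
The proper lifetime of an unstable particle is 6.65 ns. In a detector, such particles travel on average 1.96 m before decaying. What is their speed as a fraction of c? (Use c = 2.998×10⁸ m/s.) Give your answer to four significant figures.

0.7011c

d = βγcτ ⇒ βγ = d/(cτ) = 1.960 m / (1.99367 m) = 0.98311.
β = (βγ)/√(1+(βγ)²) = 0.98311/√1.966505 = 0.7011.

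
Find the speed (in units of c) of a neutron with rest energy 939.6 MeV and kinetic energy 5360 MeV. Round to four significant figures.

γ = 1 + K/(mc²) = 1 + 5360/939.6 = 6.7046.
β = √(1 − 1/γ²) = √(1 − 0.0222461) = √0.9777539 = 0.9888.

0.9888c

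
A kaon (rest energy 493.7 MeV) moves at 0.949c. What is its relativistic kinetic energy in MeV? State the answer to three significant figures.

With β = 0.949, γ = 1/√(1 − 0.949²) = 1/√0.099399 = 3.1718.
Kinetic energy: K = (γ − 1)mc² = (3.1718 − 1) × 493.7 MeV = 2.1718 × 493.7 = 1070 MeV.

1070 MeV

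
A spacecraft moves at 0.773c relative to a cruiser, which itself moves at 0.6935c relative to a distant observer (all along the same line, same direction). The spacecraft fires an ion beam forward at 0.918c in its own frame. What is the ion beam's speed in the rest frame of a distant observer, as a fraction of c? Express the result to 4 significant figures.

Compose velocities in two stages. Stage 1 (into S'): u₁ = (0.918+0.773)/(1+0.918×0.773) = 0.98911.
Stage 2 (into S): u = (0.98911+0.6935)/(1+0.98911×0.6935) = 0.99802, so the speed is 0.9980c.

0.9980c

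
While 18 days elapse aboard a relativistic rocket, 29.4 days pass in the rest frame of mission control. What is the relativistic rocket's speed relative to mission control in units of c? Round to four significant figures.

γ = Δt/Δτ = 29.4/18 = 1.6333.
β = √(1 − 1/γ²) = √(1 − 0.374859) = √0.625141 = 0.7907.

0.7907c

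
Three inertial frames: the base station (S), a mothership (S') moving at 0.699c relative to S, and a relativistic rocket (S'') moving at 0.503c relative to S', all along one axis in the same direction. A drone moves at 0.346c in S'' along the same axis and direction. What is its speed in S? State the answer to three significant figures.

0.945c

Apply u = (u'+v)/(1+u'v) twice. Drone in the mothership frame: (0.346+0.503)/(1+0.346·0.503) = 0.849/1.174038 = 0.72315c.
That velocity, transformed to the rest frame of the base station: (0.72315+0.699)/(1+0.72315·0.699) = 1.42215/1.50548185 = 0.94465c.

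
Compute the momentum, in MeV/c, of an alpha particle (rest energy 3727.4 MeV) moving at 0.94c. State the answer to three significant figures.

Lorentz factor: γ = (1 − 0.8836)^(−1/2) = 2.9311.
Momentum: p = γβ·mc = 2.9311 × 0.94 × 3727.4 MeV/c = 10300 MeV/c.

10300 MeV/c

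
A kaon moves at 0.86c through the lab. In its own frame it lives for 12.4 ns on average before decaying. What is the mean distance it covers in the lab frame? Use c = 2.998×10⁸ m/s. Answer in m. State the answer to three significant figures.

With β = 0.86, γ = 1/√(1 − 0.86²) = 1/√0.2604 = 1.9597.
Lab-frame lifetime: Δt = γτ = 1.9597 × 12.4 ns = 24.3 ns.
Distance: d = vΔt = 0.86 × 2.998×10⁸ m/s × 2.4300×10^-8 s = 6.27 m.

6.27 m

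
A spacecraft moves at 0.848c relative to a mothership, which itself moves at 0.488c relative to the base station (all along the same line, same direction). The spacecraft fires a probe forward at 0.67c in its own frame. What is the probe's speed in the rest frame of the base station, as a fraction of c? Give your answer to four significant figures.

0.9889c

Apply u = (u'+v)/(1+u'v) twice. Probe in the mothership frame: (0.67+0.848)/(1+0.67·0.848) = 1.518/1.56816 = 0.96801c.
That velocity, transformed to the rest frame of the base station: (0.96801+0.488)/(1+0.96801·0.488) = 1.45601/1.47238888 = 0.98888c.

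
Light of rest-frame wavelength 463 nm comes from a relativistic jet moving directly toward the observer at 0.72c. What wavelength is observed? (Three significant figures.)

187 nm

Relativistic Doppler for wavelength: λ_obs = λ_src · √((1−β)/(1+β)).
With β = 0.72: factor = √(0.28/1.72) = 0.40347.
λ_obs = 463 × 0.40347 = 187 nm.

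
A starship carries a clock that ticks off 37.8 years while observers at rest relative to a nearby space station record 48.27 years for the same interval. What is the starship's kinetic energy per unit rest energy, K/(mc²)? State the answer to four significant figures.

0.2770

γ = Δt/Δτ = 48.27/37.8 = 1.27698.
K/(mc²) = γ − 1 = 1.27698 − 1 = 0.2770.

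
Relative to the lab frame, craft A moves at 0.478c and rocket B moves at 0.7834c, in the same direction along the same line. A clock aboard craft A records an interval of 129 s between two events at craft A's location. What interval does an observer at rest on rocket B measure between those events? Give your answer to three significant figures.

Speed of craft A in rocket B's frame: u = (v_A − v_B)/(1 − v_A v_B/c²) = (0.478 − 0.7834)/(1 − 0.478×0.7834) = −0.3054/0.6255348 = −0.48822; |u| = 0.48822c.
At |u| = 0.48822c, γ = (1 − 0.238359)^(−1/2) = 1.1458.
Craft A's interval is proper; time dilation gives Δt_B = γΔτ = 1.1458 × 129 s = 148 s.

148 s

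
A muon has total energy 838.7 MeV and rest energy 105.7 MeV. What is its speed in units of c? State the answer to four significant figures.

0.9920c

Total energy E = γmc² gives γ = 838.7/105.7 = 7.9347.
Hence β = √(1 − 1/γ²) = √(1 − 0.0158832) = √0.9841168 = 0.9920.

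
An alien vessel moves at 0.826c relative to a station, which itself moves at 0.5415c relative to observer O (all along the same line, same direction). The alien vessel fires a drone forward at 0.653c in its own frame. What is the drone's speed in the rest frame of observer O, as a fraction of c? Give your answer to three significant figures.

0.988c

First combine the drone and alien vessel (S''→S'): u₁ = (0.653 + 0.826)/(1 + 0.653×0.826) = 1.479/1.539378 = 0.96078.
Then combine with the station (S'→S): u = (0.96078 + 0.5415)/(1 + 0.96078×0.5415) = 1.50228/1.52026237 = 0.98817.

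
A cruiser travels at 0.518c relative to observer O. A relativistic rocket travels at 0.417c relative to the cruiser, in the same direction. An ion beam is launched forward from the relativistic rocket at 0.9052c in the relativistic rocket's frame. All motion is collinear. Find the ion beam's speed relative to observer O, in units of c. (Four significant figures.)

Apply u = (u'+v)/(1+u'v) twice. Ion beam in the cruiser frame: (0.9052+0.417)/(1+0.9052·0.417) = 1.3222/1.3774684 = 0.95988c.
That velocity, transformed to the rest frame of observer O: (0.95988+0.518)/(1+0.95988·0.518) = 1.47788/1.49721784 = 0.98708c.

0.9871c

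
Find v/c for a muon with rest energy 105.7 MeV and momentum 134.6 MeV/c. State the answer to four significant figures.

0.7865

pc/(mc²) = 134.6/105.7 = 1.2734 = βγ = β/√(1−β²).
So β² = x²/(1 + x²) with x = 1.2734: x² = 1.62155, β² = 1.62155/2.62155 = 0.618546, β = 0.7865.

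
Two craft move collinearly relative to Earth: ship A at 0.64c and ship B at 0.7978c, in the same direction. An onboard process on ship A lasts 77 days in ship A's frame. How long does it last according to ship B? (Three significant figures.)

Transform ship A's velocity into ship B's frame: (0.64 − 0.7978)/(1 − 0.64·0.7978) = −0.1578/0.489408, so the relative speed is 0.32243c.
At |u| = 0.32243c, γ = (1 − 0.103961)^(−1/2) = 1.0564.
The clock on ship A records proper time, so ship B measures Δt = γΔτ = 1.0564 × 77 = 81.3 days.

81.3 days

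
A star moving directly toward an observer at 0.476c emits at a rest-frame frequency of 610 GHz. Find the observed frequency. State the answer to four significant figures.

1024 GHz

Relativistic Doppler (source moving toward): f_obs = f_src · √((1+β)/(1−β)).
With β = 0.476: factor = √(1.476/0.524) = 1.6783.
f_obs = 610 × 1.6783 = 1024 GHz.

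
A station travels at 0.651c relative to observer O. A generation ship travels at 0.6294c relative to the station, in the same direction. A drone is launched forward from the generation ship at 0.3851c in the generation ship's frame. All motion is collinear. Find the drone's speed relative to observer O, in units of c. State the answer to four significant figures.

0.9582c

First combine the drone and generation ship (S''→S'): u₁ = (0.3851 + 0.6294)/(1 + 0.3851×0.6294) = 1.0145/1.24238194 = 0.81658.
Then combine with the station (S'→S): u = (0.81658 + 0.651)/(1 + 0.81658×0.651) = 1.46758/1.53159358 = 0.9582.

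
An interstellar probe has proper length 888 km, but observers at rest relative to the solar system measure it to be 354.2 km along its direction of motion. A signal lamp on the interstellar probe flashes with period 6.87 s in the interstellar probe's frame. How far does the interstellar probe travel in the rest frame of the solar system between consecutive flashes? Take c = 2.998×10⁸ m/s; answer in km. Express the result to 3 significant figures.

4.74×10^6 km

Length contraction gives γ = L₀/L = 888/354.2 = 2.50706.
β = √(1 − 1/γ²) = 0.91701. Lab-frame period = γτ = 2.50706×6.87 s = 17.224 s. Distance = βc × γτ = 0.91701 × 2.998×10⁸ m/s × 17.224 s = 4.7352×10^9 m = 4.74×10^6 km.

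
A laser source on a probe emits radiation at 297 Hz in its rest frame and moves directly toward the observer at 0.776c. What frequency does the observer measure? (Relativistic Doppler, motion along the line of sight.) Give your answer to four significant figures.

836.3 Hz

Relativistic Doppler (source moving toward): f_obs = f_src · √((1+β)/(1−β)).
With β = 0.776: factor = √(1.776/0.224) = 2.8158.
f_obs = 297 × 2.8158 = 836.3 Hz.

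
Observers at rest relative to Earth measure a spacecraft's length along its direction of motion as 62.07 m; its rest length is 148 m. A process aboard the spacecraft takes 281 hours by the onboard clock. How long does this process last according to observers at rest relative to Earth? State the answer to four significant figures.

From L = L₀/γ: γ = 148/62.07 = 2.3844.
Δt = γΔτ = 2.3844 × 281 = 670.0 hours.

670.0 hours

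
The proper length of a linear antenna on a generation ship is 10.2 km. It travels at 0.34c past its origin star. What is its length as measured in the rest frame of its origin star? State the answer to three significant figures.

9.59 km

With β = 0.34, γ = 1/√(1 − 0.34²) = 1/√0.8844 = 1.0633.
Length contraction: L = L₀/γ = 10.2/1.0633 = 9.59 km.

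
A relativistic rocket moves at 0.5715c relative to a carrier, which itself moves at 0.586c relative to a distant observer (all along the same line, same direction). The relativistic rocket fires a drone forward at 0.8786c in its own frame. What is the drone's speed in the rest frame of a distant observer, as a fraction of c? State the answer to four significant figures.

Compose velocities in two stages. Stage 1 (into S'): u₁ = (0.8786+0.5715)/(1+0.8786×0.5715) = 0.96537.
Stage 2 (into S): u = (0.96537+0.586)/(1+0.96537×0.586) = 0.99084, so the speed is 0.9908c.

0.9908c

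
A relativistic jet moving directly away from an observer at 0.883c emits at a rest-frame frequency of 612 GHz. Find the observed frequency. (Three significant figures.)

153 GHz

Relativistic Doppler (source moving away): f_obs = f_src · √((1−β)/(1+β)).
With β = 0.883: factor = √(0.117/1.883) = 0.24927.
f_obs = 612 × 0.24927 = 153 GHz.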